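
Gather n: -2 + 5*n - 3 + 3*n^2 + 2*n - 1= 3*n^2 + 7*n - 6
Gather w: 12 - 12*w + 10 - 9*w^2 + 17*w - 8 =-9*w^2 + 5*w + 14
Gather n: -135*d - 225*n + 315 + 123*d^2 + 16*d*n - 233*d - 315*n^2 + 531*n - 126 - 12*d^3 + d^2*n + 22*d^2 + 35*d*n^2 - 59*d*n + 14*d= -12*d^3 + 145*d^2 - 354*d + n^2*(35*d - 315) + n*(d^2 - 43*d + 306) + 189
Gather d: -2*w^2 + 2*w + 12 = -2*w^2 + 2*w + 12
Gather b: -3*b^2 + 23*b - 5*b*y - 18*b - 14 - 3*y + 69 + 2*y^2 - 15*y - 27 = -3*b^2 + b*(5 - 5*y) + 2*y^2 - 18*y + 28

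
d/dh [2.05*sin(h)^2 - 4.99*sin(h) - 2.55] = (4.1*sin(h) - 4.99)*cos(h)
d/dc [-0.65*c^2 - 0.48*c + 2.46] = -1.3*c - 0.48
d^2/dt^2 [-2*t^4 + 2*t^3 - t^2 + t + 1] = -24*t^2 + 12*t - 2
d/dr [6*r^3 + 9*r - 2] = 18*r^2 + 9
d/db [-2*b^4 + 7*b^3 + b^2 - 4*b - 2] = -8*b^3 + 21*b^2 + 2*b - 4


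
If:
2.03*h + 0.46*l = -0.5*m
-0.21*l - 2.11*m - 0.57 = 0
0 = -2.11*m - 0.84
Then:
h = -0.19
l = 1.29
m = -0.40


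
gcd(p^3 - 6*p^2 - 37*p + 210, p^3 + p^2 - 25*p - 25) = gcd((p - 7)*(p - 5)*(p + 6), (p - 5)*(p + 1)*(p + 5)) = p - 5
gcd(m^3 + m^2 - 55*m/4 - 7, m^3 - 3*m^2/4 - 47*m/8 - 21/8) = m + 1/2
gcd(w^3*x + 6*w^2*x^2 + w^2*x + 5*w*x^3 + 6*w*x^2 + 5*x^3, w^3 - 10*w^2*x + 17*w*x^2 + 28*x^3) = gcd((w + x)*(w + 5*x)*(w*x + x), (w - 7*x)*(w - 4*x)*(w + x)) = w + x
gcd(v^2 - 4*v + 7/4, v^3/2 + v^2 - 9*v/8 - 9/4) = 1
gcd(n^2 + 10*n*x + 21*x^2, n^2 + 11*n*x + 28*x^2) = n + 7*x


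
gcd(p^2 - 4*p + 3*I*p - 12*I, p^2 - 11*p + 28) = p - 4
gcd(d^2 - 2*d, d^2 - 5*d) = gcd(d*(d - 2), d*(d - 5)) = d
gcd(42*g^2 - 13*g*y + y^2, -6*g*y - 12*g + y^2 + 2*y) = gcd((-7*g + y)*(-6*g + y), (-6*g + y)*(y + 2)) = -6*g + y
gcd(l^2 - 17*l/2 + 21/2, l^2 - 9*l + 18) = 1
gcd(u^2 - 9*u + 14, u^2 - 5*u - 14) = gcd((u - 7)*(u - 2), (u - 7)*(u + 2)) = u - 7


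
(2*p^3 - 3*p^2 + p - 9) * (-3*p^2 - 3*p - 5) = -6*p^5 + 3*p^4 - 4*p^3 + 39*p^2 + 22*p + 45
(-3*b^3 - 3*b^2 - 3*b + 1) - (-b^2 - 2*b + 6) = -3*b^3 - 2*b^2 - b - 5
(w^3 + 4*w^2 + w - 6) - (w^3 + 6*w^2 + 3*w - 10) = -2*w^2 - 2*w + 4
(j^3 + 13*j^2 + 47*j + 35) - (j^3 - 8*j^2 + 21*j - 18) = 21*j^2 + 26*j + 53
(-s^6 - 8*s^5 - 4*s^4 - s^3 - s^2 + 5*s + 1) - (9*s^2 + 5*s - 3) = -s^6 - 8*s^5 - 4*s^4 - s^3 - 10*s^2 + 4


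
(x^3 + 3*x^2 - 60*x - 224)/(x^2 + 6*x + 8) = (x^2 - x - 56)/(x + 2)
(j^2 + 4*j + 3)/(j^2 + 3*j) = (j + 1)/j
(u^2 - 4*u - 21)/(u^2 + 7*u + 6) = (u^2 - 4*u - 21)/(u^2 + 7*u + 6)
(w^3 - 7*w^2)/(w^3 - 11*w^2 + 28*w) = w/(w - 4)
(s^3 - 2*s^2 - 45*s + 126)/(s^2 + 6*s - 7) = (s^2 - 9*s + 18)/(s - 1)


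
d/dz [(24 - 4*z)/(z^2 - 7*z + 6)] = 4/(z^2 - 2*z + 1)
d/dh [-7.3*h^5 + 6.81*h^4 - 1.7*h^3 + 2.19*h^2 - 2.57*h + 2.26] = -36.5*h^4 + 27.24*h^3 - 5.1*h^2 + 4.38*h - 2.57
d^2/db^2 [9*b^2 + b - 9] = 18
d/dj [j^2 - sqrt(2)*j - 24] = 2*j - sqrt(2)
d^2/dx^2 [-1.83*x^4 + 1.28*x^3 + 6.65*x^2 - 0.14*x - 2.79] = -21.96*x^2 + 7.68*x + 13.3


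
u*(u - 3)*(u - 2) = u^3 - 5*u^2 + 6*u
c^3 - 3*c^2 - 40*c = c*(c - 8)*(c + 5)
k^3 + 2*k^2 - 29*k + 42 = (k - 3)*(k - 2)*(k + 7)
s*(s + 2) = s^2 + 2*s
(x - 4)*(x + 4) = x^2 - 16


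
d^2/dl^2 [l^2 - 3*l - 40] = 2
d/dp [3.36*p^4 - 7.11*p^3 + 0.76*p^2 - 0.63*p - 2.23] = 13.44*p^3 - 21.33*p^2 + 1.52*p - 0.63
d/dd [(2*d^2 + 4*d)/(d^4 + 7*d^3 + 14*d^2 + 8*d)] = 2*(-2*d - 5)/(d^4 + 10*d^3 + 33*d^2 + 40*d + 16)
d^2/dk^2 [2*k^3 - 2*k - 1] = 12*k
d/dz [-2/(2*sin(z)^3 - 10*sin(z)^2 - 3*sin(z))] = -2*(20*sin(z) + 3*cos(2*z))*cos(z)/((10*sin(z) + cos(2*z) + 2)^2*sin(z)^2)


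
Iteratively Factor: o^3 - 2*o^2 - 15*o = (o - 5)*(o^2 + 3*o) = (o - 5)*(o + 3)*(o)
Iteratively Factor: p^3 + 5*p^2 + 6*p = (p + 2)*(p^2 + 3*p) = (p + 2)*(p + 3)*(p)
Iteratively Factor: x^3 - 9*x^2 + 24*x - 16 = (x - 4)*(x^2 - 5*x + 4) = (x - 4)*(x - 1)*(x - 4)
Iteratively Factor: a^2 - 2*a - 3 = (a + 1)*(a - 3)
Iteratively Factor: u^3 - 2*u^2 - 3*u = (u)*(u^2 - 2*u - 3) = u*(u - 3)*(u + 1)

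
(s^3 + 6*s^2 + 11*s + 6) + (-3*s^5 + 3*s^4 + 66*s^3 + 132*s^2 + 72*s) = -3*s^5 + 3*s^4 + 67*s^3 + 138*s^2 + 83*s + 6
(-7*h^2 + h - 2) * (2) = -14*h^2 + 2*h - 4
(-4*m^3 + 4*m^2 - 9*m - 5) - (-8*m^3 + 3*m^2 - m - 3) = 4*m^3 + m^2 - 8*m - 2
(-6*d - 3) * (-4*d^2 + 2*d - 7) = 24*d^3 + 36*d + 21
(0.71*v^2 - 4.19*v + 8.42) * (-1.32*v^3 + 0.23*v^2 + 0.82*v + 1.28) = -0.9372*v^5 + 5.6941*v^4 - 11.4959*v^3 - 0.5904*v^2 + 1.5412*v + 10.7776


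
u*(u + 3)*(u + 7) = u^3 + 10*u^2 + 21*u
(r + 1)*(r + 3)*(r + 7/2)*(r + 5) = r^4 + 25*r^3/2 + 109*r^2/2 + 191*r/2 + 105/2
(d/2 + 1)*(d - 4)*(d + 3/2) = d^3/2 - d^2/4 - 11*d/2 - 6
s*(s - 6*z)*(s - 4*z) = s^3 - 10*s^2*z + 24*s*z^2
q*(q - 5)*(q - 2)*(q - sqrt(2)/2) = q^4 - 7*q^3 - sqrt(2)*q^3/2 + 7*sqrt(2)*q^2/2 + 10*q^2 - 5*sqrt(2)*q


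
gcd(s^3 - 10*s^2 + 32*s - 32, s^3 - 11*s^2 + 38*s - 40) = s^2 - 6*s + 8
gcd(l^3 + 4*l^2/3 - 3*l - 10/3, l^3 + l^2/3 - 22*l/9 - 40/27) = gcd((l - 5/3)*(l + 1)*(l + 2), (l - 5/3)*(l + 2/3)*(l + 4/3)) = l - 5/3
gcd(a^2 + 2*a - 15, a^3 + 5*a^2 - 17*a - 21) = a - 3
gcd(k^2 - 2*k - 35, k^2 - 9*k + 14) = k - 7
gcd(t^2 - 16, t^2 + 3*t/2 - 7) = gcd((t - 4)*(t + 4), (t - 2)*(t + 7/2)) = 1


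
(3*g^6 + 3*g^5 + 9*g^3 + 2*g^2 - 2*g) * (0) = 0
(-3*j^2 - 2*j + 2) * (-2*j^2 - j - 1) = 6*j^4 + 7*j^3 + j^2 - 2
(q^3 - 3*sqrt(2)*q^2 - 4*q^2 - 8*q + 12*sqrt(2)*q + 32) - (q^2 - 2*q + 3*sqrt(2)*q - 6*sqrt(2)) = q^3 - 5*q^2 - 3*sqrt(2)*q^2 - 6*q + 9*sqrt(2)*q + 6*sqrt(2) + 32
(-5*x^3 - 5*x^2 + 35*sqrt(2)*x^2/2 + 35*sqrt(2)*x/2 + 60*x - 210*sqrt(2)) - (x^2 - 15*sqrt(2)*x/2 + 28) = -5*x^3 - 6*x^2 + 35*sqrt(2)*x^2/2 + 25*sqrt(2)*x + 60*x - 210*sqrt(2) - 28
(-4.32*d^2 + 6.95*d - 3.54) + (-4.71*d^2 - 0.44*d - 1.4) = -9.03*d^2 + 6.51*d - 4.94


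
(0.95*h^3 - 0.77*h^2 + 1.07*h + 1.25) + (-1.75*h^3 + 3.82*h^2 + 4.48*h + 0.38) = -0.8*h^3 + 3.05*h^2 + 5.55*h + 1.63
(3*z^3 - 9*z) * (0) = 0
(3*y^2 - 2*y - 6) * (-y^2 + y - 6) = -3*y^4 + 5*y^3 - 14*y^2 + 6*y + 36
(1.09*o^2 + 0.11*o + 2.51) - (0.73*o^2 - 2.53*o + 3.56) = 0.36*o^2 + 2.64*o - 1.05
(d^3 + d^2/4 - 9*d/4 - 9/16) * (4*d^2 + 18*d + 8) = 4*d^5 + 19*d^4 + 7*d^3/2 - 163*d^2/4 - 225*d/8 - 9/2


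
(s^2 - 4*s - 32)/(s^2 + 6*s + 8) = (s - 8)/(s + 2)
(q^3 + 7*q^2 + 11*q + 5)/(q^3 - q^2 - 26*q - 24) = (q^2 + 6*q + 5)/(q^2 - 2*q - 24)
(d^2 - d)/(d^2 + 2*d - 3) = d/(d + 3)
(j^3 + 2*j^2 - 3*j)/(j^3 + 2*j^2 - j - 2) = j*(j + 3)/(j^2 + 3*j + 2)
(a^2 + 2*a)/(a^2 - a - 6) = a/(a - 3)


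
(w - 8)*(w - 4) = w^2 - 12*w + 32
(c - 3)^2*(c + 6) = c^3 - 27*c + 54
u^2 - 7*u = u*(u - 7)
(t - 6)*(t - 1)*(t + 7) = t^3 - 43*t + 42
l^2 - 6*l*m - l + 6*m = (l - 1)*(l - 6*m)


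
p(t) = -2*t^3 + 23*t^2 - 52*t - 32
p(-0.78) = 23.50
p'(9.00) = -124.00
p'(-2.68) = -218.37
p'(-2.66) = -216.81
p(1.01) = -63.12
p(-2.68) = 311.05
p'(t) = -6*t^2 + 46*t - 52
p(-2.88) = 356.31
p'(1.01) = -11.66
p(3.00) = -35.00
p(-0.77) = 22.59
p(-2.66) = 306.70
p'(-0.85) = -95.44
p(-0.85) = 30.05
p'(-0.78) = -91.53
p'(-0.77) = -90.98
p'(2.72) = 28.73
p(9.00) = -95.00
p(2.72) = -43.52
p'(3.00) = 32.00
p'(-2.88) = -234.25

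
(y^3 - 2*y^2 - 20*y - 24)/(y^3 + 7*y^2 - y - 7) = (y^3 - 2*y^2 - 20*y - 24)/(y^3 + 7*y^2 - y - 7)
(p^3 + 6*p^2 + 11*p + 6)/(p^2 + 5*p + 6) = p + 1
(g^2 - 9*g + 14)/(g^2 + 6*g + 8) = (g^2 - 9*g + 14)/(g^2 + 6*g + 8)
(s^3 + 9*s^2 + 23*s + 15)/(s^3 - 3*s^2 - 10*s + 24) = (s^2 + 6*s + 5)/(s^2 - 6*s + 8)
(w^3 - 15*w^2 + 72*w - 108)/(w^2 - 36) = (w^2 - 9*w + 18)/(w + 6)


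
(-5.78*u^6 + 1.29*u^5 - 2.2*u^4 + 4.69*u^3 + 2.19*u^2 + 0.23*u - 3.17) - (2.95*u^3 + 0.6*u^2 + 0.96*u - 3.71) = -5.78*u^6 + 1.29*u^5 - 2.2*u^4 + 1.74*u^3 + 1.59*u^2 - 0.73*u + 0.54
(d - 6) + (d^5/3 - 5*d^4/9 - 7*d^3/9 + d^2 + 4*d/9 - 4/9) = d^5/3 - 5*d^4/9 - 7*d^3/9 + d^2 + 13*d/9 - 58/9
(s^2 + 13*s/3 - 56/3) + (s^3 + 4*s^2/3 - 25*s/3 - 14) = s^3 + 7*s^2/3 - 4*s - 98/3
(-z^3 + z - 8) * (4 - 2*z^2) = 2*z^5 - 6*z^3 + 16*z^2 + 4*z - 32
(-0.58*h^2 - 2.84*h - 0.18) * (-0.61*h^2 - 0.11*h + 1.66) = 0.3538*h^4 + 1.7962*h^3 - 0.5406*h^2 - 4.6946*h - 0.2988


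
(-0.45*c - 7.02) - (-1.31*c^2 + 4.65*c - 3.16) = 1.31*c^2 - 5.1*c - 3.86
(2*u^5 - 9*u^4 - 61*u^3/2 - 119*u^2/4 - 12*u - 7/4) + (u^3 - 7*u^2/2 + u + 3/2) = 2*u^5 - 9*u^4 - 59*u^3/2 - 133*u^2/4 - 11*u - 1/4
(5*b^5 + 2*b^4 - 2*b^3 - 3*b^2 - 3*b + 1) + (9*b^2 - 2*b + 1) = 5*b^5 + 2*b^4 - 2*b^3 + 6*b^2 - 5*b + 2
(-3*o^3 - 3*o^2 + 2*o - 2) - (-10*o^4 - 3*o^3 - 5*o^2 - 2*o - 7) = 10*o^4 + 2*o^2 + 4*o + 5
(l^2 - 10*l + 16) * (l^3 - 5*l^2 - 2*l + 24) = l^5 - 15*l^4 + 64*l^3 - 36*l^2 - 272*l + 384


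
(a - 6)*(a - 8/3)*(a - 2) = a^3 - 32*a^2/3 + 100*a/3 - 32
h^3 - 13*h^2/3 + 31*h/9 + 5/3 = (h - 3)*(h - 5/3)*(h + 1/3)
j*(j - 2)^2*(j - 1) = j^4 - 5*j^3 + 8*j^2 - 4*j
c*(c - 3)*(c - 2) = c^3 - 5*c^2 + 6*c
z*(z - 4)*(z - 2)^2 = z^4 - 8*z^3 + 20*z^2 - 16*z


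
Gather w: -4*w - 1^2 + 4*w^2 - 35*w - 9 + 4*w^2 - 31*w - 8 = 8*w^2 - 70*w - 18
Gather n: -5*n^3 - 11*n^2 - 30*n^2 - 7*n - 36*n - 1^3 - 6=-5*n^3 - 41*n^2 - 43*n - 7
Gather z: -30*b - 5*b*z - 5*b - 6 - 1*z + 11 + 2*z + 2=-35*b + z*(1 - 5*b) + 7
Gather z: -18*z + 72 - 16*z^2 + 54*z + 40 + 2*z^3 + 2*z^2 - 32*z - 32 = 2*z^3 - 14*z^2 + 4*z + 80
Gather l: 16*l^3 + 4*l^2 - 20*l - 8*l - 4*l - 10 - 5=16*l^3 + 4*l^2 - 32*l - 15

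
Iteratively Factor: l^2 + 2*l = (l)*(l + 2)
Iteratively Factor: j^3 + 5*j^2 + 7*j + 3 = (j + 1)*(j^2 + 4*j + 3) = (j + 1)*(j + 3)*(j + 1)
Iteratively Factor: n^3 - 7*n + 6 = (n - 2)*(n^2 + 2*n - 3) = (n - 2)*(n + 3)*(n - 1)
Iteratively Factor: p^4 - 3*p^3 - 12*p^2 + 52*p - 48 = (p - 3)*(p^3 - 12*p + 16) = (p - 3)*(p - 2)*(p^2 + 2*p - 8) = (p - 3)*(p - 2)^2*(p + 4)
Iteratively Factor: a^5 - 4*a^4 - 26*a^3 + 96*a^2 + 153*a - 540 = (a + 4)*(a^4 - 8*a^3 + 6*a^2 + 72*a - 135) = (a - 3)*(a + 4)*(a^3 - 5*a^2 - 9*a + 45) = (a - 3)*(a + 3)*(a + 4)*(a^2 - 8*a + 15) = (a - 3)^2*(a + 3)*(a + 4)*(a - 5)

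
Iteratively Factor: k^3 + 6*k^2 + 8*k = (k + 4)*(k^2 + 2*k) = k*(k + 4)*(k + 2)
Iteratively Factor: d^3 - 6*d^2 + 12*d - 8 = (d - 2)*(d^2 - 4*d + 4) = (d - 2)^2*(d - 2)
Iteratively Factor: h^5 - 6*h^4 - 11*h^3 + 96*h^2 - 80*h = (h + 4)*(h^4 - 10*h^3 + 29*h^2 - 20*h) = (h - 5)*(h + 4)*(h^3 - 5*h^2 + 4*h) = (h - 5)*(h - 4)*(h + 4)*(h^2 - h) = (h - 5)*(h - 4)*(h - 1)*(h + 4)*(h)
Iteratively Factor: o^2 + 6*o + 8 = (o + 2)*(o + 4)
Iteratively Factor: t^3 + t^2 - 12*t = (t - 3)*(t^2 + 4*t) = (t - 3)*(t + 4)*(t)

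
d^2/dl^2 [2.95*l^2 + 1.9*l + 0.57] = 5.90000000000000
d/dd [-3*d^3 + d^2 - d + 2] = -9*d^2 + 2*d - 1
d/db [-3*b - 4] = -3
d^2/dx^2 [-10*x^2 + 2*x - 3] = -20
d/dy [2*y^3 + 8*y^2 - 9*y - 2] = 6*y^2 + 16*y - 9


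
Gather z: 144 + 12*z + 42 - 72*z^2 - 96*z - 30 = -72*z^2 - 84*z + 156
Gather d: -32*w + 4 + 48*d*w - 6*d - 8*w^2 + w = d*(48*w - 6) - 8*w^2 - 31*w + 4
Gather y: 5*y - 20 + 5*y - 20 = 10*y - 40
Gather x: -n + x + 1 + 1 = -n + x + 2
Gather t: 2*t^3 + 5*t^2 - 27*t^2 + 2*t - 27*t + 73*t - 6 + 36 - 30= 2*t^3 - 22*t^2 + 48*t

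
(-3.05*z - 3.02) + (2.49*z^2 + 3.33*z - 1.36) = 2.49*z^2 + 0.28*z - 4.38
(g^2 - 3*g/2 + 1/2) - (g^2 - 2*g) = g/2 + 1/2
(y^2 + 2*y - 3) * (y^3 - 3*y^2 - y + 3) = y^5 - y^4 - 10*y^3 + 10*y^2 + 9*y - 9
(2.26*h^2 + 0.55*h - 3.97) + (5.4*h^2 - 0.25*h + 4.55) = 7.66*h^2 + 0.3*h + 0.58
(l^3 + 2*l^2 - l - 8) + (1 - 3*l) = l^3 + 2*l^2 - 4*l - 7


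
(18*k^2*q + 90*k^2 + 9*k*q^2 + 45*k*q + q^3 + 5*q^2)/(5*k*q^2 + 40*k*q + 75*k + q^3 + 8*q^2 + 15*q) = (18*k^2 + 9*k*q + q^2)/(5*k*q + 15*k + q^2 + 3*q)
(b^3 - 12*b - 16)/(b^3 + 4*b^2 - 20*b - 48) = (b + 2)/(b + 6)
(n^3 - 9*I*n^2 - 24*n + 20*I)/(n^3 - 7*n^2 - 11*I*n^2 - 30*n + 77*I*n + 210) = (n^2 - 4*I*n - 4)/(n^2 - n*(7 + 6*I) + 42*I)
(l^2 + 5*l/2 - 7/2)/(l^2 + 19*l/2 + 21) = (l - 1)/(l + 6)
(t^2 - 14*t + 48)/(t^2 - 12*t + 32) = (t - 6)/(t - 4)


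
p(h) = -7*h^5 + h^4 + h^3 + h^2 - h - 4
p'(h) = -35*h^4 + 4*h^3 + 3*h^2 + 2*h - 1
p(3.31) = -2621.29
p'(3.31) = -4017.72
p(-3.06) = 1945.49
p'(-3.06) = -3162.33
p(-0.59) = -2.65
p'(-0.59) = -6.20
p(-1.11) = 10.29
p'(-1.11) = -58.13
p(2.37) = -479.30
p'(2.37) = -1030.40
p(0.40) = -4.22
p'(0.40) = -0.36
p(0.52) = -4.30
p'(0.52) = -1.15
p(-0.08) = -3.91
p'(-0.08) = -1.14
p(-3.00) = 1763.00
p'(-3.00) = -2923.00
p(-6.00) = 55550.00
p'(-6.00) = -46129.00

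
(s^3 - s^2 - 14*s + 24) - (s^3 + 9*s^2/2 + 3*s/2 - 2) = -11*s^2/2 - 31*s/2 + 26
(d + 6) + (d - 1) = 2*d + 5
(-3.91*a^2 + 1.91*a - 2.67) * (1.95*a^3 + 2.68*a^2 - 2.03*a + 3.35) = -7.6245*a^5 - 6.7543*a^4 + 7.8496*a^3 - 24.1314*a^2 + 11.8186*a - 8.9445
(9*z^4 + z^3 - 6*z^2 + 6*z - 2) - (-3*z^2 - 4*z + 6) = 9*z^4 + z^3 - 3*z^2 + 10*z - 8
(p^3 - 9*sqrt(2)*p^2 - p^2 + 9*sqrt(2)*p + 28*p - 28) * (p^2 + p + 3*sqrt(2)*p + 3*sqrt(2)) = p^5 - 6*sqrt(2)*p^4 - 27*p^3 + 90*sqrt(2)*p^2 + 26*p - 84*sqrt(2)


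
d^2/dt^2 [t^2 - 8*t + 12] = 2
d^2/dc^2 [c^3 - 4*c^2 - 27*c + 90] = 6*c - 8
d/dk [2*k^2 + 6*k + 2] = 4*k + 6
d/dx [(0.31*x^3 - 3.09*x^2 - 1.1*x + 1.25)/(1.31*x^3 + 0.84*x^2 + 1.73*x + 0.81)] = (4.3083*x^4 + 3.9546*x^3 - 8.5809*x^2 - 7.1058*x - 3.0535)/(1.7161*x^6 + 2.2008*x^5 + 5.2382*x^4 + 5.0286*x^3 + 4.3537*x^2 + 2.8026*x + 0.6561)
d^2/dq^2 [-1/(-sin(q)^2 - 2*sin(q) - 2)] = 2*(-2*sin(q)^4 - 3*sin(q)^3 + 5*sin(q)^2 + 8*sin(q) + 2)/(sin(q)^2 + 2*sin(q) + 2)^3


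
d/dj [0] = 0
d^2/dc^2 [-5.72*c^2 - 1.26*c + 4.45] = -11.4400000000000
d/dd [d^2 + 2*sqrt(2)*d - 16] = 2*d + 2*sqrt(2)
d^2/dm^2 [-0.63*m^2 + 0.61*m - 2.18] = -1.26000000000000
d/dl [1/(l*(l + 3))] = (-2*l - 3)/(l^2*(l^2 + 6*l + 9))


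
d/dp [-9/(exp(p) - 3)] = 9*exp(p)/(exp(p) - 3)^2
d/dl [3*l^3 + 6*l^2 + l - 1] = 9*l^2 + 12*l + 1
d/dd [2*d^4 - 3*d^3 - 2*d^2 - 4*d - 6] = 8*d^3 - 9*d^2 - 4*d - 4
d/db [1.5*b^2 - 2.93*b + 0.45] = 3.0*b - 2.93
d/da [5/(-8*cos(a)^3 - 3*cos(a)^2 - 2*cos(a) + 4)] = 10*(12*sin(a)^2 - 3*cos(a) - 13)*sin(a)/(8*cos(a)^3 + 3*cos(a)^2 + 2*cos(a) - 4)^2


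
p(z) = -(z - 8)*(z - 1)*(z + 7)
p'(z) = -(z - 8)*(z - 1) - (z - 8)*(z + 7) - (z - 1)*(z + 7)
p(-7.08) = 9.75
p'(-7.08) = -123.70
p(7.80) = 20.13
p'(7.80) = -96.32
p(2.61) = 83.39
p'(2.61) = 45.00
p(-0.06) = -59.29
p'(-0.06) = 54.75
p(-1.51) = -131.05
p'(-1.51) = 42.12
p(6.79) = 96.61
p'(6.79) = -56.15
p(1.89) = 48.34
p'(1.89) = 51.84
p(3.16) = 106.22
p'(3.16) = 37.68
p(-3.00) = -176.00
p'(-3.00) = 16.00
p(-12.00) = 1300.00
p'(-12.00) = -425.00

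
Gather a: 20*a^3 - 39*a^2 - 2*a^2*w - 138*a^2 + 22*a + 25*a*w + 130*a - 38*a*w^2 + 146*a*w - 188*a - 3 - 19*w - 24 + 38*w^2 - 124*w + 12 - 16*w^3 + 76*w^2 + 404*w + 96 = 20*a^3 + a^2*(-2*w - 177) + a*(-38*w^2 + 171*w - 36) - 16*w^3 + 114*w^2 + 261*w + 81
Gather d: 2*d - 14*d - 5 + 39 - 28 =6 - 12*d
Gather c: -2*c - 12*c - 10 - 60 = -14*c - 70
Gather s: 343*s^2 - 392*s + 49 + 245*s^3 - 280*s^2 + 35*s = 245*s^3 + 63*s^2 - 357*s + 49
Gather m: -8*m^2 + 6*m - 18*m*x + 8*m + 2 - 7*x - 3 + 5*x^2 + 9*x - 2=-8*m^2 + m*(14 - 18*x) + 5*x^2 + 2*x - 3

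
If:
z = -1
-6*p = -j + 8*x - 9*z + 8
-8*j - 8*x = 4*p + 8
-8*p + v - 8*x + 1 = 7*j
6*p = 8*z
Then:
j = 19/27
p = -4/3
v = -406/27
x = -28/27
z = -1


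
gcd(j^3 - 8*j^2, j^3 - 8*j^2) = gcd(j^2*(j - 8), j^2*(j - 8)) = j^3 - 8*j^2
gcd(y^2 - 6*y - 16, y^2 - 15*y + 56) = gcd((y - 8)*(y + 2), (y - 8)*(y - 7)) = y - 8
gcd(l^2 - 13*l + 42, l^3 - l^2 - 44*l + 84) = l - 6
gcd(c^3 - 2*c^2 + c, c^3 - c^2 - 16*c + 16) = c - 1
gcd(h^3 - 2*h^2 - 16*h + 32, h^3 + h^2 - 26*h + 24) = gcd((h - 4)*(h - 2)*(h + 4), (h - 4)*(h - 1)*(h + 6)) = h - 4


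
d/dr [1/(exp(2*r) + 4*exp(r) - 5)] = 2*(-exp(r) - 2)*exp(r)/(exp(2*r) + 4*exp(r) - 5)^2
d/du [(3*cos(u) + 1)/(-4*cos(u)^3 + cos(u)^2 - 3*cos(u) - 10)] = (99*sin(u) - 20*sin(2*u) - 9*sin(3*u) - 12*sin(4*u))/(-12*cos(u) + cos(2*u) - 2*cos(3*u) - 19)^2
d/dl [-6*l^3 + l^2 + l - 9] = -18*l^2 + 2*l + 1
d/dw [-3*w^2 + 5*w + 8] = 5 - 6*w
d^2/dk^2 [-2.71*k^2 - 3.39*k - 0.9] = -5.42000000000000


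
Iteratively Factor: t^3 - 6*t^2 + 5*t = (t)*(t^2 - 6*t + 5) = t*(t - 1)*(t - 5)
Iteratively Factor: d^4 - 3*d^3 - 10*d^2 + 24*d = (d)*(d^3 - 3*d^2 - 10*d + 24) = d*(d - 2)*(d^2 - d - 12) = d*(d - 4)*(d - 2)*(d + 3)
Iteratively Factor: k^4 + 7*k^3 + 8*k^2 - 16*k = (k)*(k^3 + 7*k^2 + 8*k - 16) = k*(k - 1)*(k^2 + 8*k + 16) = k*(k - 1)*(k + 4)*(k + 4)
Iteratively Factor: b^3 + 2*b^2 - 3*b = (b - 1)*(b^2 + 3*b) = b*(b - 1)*(b + 3)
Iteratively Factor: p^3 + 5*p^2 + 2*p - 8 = (p + 2)*(p^2 + 3*p - 4) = (p - 1)*(p + 2)*(p + 4)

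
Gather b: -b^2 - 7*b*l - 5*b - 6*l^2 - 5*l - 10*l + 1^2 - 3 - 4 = -b^2 + b*(-7*l - 5) - 6*l^2 - 15*l - 6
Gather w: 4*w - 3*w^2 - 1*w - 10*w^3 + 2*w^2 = -10*w^3 - w^2 + 3*w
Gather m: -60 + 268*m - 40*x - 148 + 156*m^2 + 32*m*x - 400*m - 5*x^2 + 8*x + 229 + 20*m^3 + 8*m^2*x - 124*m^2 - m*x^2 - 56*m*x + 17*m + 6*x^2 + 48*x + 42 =20*m^3 + m^2*(8*x + 32) + m*(-x^2 - 24*x - 115) + x^2 + 16*x + 63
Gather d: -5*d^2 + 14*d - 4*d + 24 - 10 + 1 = -5*d^2 + 10*d + 15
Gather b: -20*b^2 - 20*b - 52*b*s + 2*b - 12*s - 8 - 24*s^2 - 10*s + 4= -20*b^2 + b*(-52*s - 18) - 24*s^2 - 22*s - 4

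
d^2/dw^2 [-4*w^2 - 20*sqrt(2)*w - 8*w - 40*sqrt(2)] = -8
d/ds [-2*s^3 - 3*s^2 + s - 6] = -6*s^2 - 6*s + 1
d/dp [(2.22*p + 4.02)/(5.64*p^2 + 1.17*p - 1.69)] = (12.5208*p^2 + 2.5974*p - (2.22*p + 4.02)*(11.28*p + 1.17) - 3.7518)/(5.64*p^2 + 1.17*p - 1.69)^2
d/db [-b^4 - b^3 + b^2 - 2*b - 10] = -4*b^3 - 3*b^2 + 2*b - 2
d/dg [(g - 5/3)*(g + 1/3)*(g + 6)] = 3*g^2 + 28*g/3 - 77/9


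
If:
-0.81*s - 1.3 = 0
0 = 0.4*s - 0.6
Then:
No Solution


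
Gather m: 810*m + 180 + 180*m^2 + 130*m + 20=180*m^2 + 940*m + 200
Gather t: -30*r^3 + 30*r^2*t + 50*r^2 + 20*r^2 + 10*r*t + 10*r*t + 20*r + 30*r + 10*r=-30*r^3 + 70*r^2 + 60*r + t*(30*r^2 + 20*r)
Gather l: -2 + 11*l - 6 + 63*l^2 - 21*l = 63*l^2 - 10*l - 8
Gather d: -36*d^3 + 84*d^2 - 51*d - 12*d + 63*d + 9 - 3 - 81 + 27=-36*d^3 + 84*d^2 - 48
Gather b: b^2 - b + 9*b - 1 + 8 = b^2 + 8*b + 7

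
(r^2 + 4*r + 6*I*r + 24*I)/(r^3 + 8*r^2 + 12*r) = (r^2 + 4*r + 6*I*r + 24*I)/(r*(r^2 + 8*r + 12))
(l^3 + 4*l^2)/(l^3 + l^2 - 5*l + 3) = l^2*(l + 4)/(l^3 + l^2 - 5*l + 3)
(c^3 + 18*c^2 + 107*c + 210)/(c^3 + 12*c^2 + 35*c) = (c + 6)/c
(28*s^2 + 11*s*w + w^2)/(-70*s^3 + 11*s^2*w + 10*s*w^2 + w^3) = (-4*s - w)/(10*s^2 - 3*s*w - w^2)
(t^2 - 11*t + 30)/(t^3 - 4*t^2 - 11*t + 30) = (t - 6)/(t^2 + t - 6)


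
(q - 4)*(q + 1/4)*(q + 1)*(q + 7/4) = q^4 - q^3 - 153*q^2/16 - 149*q/16 - 7/4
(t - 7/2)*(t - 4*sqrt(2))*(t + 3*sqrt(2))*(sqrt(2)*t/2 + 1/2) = sqrt(2)*t^4/2 - 7*sqrt(2)*t^3/4 - t^3/2 - 25*sqrt(2)*t^2/2 + 7*t^2/4 - 12*t + 175*sqrt(2)*t/4 + 42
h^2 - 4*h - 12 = (h - 6)*(h + 2)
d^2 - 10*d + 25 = (d - 5)^2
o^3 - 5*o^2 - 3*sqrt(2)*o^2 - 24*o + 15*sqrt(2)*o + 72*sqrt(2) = (o - 8)*(o + 3)*(o - 3*sqrt(2))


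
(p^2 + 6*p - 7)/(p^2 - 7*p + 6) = (p + 7)/(p - 6)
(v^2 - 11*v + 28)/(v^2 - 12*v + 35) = (v - 4)/(v - 5)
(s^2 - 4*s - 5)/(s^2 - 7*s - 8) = (s - 5)/(s - 8)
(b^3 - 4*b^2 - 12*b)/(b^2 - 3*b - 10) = b*(b - 6)/(b - 5)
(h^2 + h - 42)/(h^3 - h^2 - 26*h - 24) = (h + 7)/(h^2 + 5*h + 4)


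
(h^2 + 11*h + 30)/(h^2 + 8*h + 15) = (h + 6)/(h + 3)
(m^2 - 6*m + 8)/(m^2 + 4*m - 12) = (m - 4)/(m + 6)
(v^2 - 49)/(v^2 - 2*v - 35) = (v + 7)/(v + 5)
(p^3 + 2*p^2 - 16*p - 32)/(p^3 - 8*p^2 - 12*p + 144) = (p^2 - 2*p - 8)/(p^2 - 12*p + 36)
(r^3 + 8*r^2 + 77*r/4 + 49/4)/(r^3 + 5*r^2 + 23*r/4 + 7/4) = (2*r + 7)/(2*r + 1)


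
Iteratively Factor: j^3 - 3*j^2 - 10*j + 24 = (j - 4)*(j^2 + j - 6) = (j - 4)*(j - 2)*(j + 3)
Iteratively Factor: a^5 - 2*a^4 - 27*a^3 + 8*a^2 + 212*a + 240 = (a + 2)*(a^4 - 4*a^3 - 19*a^2 + 46*a + 120) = (a + 2)^2*(a^3 - 6*a^2 - 7*a + 60) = (a + 2)^2*(a + 3)*(a^2 - 9*a + 20) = (a - 5)*(a + 2)^2*(a + 3)*(a - 4)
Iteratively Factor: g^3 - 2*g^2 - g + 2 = (g - 1)*(g^2 - g - 2) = (g - 2)*(g - 1)*(g + 1)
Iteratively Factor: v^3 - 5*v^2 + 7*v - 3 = (v - 3)*(v^2 - 2*v + 1) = (v - 3)*(v - 1)*(v - 1)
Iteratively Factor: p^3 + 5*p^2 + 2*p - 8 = (p + 4)*(p^2 + p - 2) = (p + 2)*(p + 4)*(p - 1)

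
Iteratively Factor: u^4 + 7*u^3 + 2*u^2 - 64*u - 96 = (u - 3)*(u^3 + 10*u^2 + 32*u + 32) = (u - 3)*(u + 4)*(u^2 + 6*u + 8) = (u - 3)*(u + 4)^2*(u + 2)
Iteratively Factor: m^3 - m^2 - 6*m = (m)*(m^2 - m - 6) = m*(m + 2)*(m - 3)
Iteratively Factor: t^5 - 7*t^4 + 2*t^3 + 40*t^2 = (t)*(t^4 - 7*t^3 + 2*t^2 + 40*t) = t*(t + 2)*(t^3 - 9*t^2 + 20*t) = t^2*(t + 2)*(t^2 - 9*t + 20) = t^2*(t - 5)*(t + 2)*(t - 4)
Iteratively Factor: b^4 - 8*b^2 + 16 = (b + 2)*(b^3 - 2*b^2 - 4*b + 8) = (b - 2)*(b + 2)*(b^2 - 4) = (b - 2)*(b + 2)^2*(b - 2)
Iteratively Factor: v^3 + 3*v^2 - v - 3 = (v - 1)*(v^2 + 4*v + 3) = (v - 1)*(v + 3)*(v + 1)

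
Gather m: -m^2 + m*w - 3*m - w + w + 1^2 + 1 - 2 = -m^2 + m*(w - 3)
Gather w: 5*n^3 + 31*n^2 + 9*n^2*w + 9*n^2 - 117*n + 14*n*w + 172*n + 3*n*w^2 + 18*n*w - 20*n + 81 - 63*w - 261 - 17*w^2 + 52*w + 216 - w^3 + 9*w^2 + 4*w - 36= 5*n^3 + 40*n^2 + 35*n - w^3 + w^2*(3*n - 8) + w*(9*n^2 + 32*n - 7)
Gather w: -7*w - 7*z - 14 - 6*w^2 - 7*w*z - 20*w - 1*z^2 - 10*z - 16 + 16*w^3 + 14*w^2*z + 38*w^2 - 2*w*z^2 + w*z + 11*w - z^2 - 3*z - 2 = 16*w^3 + w^2*(14*z + 32) + w*(-2*z^2 - 6*z - 16) - 2*z^2 - 20*z - 32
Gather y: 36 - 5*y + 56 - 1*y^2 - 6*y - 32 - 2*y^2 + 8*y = -3*y^2 - 3*y + 60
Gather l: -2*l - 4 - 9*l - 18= -11*l - 22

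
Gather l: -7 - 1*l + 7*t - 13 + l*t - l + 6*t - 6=l*(t - 2) + 13*t - 26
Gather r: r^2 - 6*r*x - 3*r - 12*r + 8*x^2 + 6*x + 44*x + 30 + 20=r^2 + r*(-6*x - 15) + 8*x^2 + 50*x + 50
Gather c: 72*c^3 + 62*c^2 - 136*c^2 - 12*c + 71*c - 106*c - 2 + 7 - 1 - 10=72*c^3 - 74*c^2 - 47*c - 6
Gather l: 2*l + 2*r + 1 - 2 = 2*l + 2*r - 1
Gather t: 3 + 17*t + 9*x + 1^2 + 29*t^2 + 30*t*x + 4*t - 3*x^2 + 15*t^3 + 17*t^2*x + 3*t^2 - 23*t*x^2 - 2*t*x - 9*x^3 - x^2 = 15*t^3 + t^2*(17*x + 32) + t*(-23*x^2 + 28*x + 21) - 9*x^3 - 4*x^2 + 9*x + 4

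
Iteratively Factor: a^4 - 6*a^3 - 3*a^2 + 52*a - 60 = (a - 5)*(a^3 - a^2 - 8*a + 12) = (a - 5)*(a - 2)*(a^2 + a - 6) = (a - 5)*(a - 2)^2*(a + 3)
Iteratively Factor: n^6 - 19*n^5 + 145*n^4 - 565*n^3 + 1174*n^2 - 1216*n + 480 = (n - 1)*(n^5 - 18*n^4 + 127*n^3 - 438*n^2 + 736*n - 480) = (n - 4)*(n - 1)*(n^4 - 14*n^3 + 71*n^2 - 154*n + 120) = (n - 4)^2*(n - 1)*(n^3 - 10*n^2 + 31*n - 30) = (n - 4)^2*(n - 2)*(n - 1)*(n^2 - 8*n + 15) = (n - 5)*(n - 4)^2*(n - 2)*(n - 1)*(n - 3)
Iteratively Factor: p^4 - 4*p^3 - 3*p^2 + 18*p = (p + 2)*(p^3 - 6*p^2 + 9*p) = p*(p + 2)*(p^2 - 6*p + 9) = p*(p - 3)*(p + 2)*(p - 3)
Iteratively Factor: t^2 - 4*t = (t - 4)*(t)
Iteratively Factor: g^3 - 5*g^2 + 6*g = (g)*(g^2 - 5*g + 6) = g*(g - 3)*(g - 2)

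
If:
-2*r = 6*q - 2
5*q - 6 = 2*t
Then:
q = 2*t/5 + 6/5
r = -6*t/5 - 13/5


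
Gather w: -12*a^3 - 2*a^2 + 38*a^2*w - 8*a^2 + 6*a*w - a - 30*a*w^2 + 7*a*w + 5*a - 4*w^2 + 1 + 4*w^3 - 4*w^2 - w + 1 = -12*a^3 - 10*a^2 + 4*a + 4*w^3 + w^2*(-30*a - 8) + w*(38*a^2 + 13*a - 1) + 2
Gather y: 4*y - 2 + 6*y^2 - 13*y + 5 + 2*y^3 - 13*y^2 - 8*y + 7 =2*y^3 - 7*y^2 - 17*y + 10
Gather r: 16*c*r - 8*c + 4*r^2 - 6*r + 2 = -8*c + 4*r^2 + r*(16*c - 6) + 2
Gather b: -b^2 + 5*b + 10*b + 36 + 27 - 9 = -b^2 + 15*b + 54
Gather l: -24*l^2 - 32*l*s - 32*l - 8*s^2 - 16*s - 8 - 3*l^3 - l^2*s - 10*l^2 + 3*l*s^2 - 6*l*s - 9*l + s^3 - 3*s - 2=-3*l^3 + l^2*(-s - 34) + l*(3*s^2 - 38*s - 41) + s^3 - 8*s^2 - 19*s - 10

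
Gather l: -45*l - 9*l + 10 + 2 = 12 - 54*l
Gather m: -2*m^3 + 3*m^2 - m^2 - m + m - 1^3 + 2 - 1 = -2*m^3 + 2*m^2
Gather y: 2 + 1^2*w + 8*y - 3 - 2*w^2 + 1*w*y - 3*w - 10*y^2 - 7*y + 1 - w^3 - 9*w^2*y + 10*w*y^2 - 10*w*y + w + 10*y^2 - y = -w^3 - 2*w^2 + 10*w*y^2 - w + y*(-9*w^2 - 9*w)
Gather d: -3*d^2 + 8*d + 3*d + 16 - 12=-3*d^2 + 11*d + 4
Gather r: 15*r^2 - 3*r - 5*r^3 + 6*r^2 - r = -5*r^3 + 21*r^2 - 4*r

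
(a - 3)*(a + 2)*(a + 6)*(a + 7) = a^4 + 12*a^3 + 23*a^2 - 120*a - 252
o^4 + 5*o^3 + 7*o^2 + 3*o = o*(o + 1)^2*(o + 3)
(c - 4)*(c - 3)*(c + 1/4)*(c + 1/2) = c^4 - 25*c^3/4 + 55*c^2/8 + 65*c/8 + 3/2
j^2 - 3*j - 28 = (j - 7)*(j + 4)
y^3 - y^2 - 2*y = y*(y - 2)*(y + 1)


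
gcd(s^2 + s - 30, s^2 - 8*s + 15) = s - 5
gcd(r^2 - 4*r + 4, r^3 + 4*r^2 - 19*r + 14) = r - 2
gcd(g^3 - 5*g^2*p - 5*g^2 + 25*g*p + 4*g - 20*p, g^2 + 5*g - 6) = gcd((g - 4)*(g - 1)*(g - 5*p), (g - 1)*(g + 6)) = g - 1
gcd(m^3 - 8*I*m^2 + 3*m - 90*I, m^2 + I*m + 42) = m - 6*I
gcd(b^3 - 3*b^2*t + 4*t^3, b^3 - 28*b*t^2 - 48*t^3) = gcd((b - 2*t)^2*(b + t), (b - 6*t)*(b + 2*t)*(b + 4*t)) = 1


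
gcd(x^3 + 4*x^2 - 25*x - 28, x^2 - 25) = 1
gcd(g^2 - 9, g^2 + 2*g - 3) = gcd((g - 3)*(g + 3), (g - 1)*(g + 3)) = g + 3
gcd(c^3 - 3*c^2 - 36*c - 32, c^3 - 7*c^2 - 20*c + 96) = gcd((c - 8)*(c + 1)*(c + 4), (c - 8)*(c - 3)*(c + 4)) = c^2 - 4*c - 32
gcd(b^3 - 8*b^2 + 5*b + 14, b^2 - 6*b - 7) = b^2 - 6*b - 7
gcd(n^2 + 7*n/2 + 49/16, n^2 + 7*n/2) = 1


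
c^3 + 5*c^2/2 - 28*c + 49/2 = (c - 7/2)*(c - 1)*(c + 7)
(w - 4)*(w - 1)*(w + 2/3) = w^3 - 13*w^2/3 + 2*w/3 + 8/3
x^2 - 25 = (x - 5)*(x + 5)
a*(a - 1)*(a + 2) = a^3 + a^2 - 2*a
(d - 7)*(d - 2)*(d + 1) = d^3 - 8*d^2 + 5*d + 14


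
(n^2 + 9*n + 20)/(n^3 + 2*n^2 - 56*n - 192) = (n + 5)/(n^2 - 2*n - 48)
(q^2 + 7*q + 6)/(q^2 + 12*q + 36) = (q + 1)/(q + 6)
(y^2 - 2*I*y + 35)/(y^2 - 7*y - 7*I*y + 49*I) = (y + 5*I)/(y - 7)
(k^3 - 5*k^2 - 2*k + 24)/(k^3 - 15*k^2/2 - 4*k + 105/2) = 2*(k^2 - 2*k - 8)/(2*k^2 - 9*k - 35)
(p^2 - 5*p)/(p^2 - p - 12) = p*(5 - p)/(-p^2 + p + 12)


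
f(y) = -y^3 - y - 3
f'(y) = -3*y^2 - 1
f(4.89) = -124.82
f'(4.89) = -72.74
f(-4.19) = 74.75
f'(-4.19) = -53.67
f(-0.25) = -2.73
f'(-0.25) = -1.19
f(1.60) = -8.70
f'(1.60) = -8.68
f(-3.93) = 61.63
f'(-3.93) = -47.33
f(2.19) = -15.69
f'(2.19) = -15.39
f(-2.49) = 14.93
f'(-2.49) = -19.60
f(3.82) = -62.56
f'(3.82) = -44.78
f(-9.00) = 735.00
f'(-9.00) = -244.00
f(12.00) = -1743.00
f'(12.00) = -433.00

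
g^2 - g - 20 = (g - 5)*(g + 4)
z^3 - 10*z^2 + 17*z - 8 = (z - 8)*(z - 1)^2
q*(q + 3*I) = q^2 + 3*I*q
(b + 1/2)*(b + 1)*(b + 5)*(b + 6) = b^4 + 25*b^3/2 + 47*b^2 + 101*b/2 + 15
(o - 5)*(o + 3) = o^2 - 2*o - 15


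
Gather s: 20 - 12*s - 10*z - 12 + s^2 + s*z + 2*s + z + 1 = s^2 + s*(z - 10) - 9*z + 9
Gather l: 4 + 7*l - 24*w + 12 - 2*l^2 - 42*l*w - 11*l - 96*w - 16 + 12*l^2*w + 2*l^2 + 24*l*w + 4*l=12*l^2*w - 18*l*w - 120*w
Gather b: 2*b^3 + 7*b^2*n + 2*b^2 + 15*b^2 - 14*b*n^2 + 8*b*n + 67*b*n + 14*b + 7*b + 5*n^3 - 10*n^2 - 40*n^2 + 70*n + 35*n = 2*b^3 + b^2*(7*n + 17) + b*(-14*n^2 + 75*n + 21) + 5*n^3 - 50*n^2 + 105*n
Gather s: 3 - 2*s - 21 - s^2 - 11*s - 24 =-s^2 - 13*s - 42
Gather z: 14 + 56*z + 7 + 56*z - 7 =112*z + 14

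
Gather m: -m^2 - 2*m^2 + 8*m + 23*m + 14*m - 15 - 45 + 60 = -3*m^2 + 45*m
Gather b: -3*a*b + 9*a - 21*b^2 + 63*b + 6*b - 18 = 9*a - 21*b^2 + b*(69 - 3*a) - 18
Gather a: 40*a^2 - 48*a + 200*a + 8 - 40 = 40*a^2 + 152*a - 32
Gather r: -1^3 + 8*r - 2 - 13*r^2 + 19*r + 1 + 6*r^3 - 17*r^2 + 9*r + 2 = 6*r^3 - 30*r^2 + 36*r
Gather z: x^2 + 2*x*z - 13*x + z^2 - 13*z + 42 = x^2 - 13*x + z^2 + z*(2*x - 13) + 42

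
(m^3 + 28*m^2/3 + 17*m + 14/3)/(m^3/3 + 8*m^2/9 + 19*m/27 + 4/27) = 9*(m^2 + 9*m + 14)/(3*m^2 + 7*m + 4)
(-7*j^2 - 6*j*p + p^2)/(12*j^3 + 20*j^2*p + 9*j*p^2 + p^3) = (-7*j + p)/(12*j^2 + 8*j*p + p^2)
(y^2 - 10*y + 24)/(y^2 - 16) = (y - 6)/(y + 4)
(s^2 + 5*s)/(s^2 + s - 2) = s*(s + 5)/(s^2 + s - 2)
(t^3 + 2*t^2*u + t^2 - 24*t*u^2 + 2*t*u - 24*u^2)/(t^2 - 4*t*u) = t + 6*u + 1 + 6*u/t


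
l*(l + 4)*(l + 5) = l^3 + 9*l^2 + 20*l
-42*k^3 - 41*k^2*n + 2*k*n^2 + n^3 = (-6*k + n)*(k + n)*(7*k + n)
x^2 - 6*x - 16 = (x - 8)*(x + 2)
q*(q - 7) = q^2 - 7*q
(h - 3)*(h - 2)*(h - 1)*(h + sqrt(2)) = h^4 - 6*h^3 + sqrt(2)*h^3 - 6*sqrt(2)*h^2 + 11*h^2 - 6*h + 11*sqrt(2)*h - 6*sqrt(2)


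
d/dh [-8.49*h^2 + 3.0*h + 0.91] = 3.0 - 16.98*h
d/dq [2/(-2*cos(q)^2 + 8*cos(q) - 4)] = 2*(2 - cos(q))*sin(q)/(cos(q)^2 - 4*cos(q) + 2)^2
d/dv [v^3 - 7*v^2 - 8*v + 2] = 3*v^2 - 14*v - 8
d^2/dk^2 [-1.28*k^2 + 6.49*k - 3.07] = -2.56000000000000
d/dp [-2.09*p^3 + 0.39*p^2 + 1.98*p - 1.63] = -6.27*p^2 + 0.78*p + 1.98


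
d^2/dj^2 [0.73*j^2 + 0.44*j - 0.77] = 1.46000000000000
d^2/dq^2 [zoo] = 0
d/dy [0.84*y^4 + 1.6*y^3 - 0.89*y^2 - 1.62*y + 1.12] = 3.36*y^3 + 4.8*y^2 - 1.78*y - 1.62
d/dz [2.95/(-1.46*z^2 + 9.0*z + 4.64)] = (8.614*z - 26.55)/(-1.46*z^2 + 9.0*z + 4.64)^2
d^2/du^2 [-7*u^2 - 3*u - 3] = -14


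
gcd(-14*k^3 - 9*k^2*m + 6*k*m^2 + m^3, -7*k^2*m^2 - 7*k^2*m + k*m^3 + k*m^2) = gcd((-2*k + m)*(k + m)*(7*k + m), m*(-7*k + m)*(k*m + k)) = 1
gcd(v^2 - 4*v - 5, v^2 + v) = v + 1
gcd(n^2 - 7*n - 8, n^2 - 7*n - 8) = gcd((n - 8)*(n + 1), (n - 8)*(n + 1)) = n^2 - 7*n - 8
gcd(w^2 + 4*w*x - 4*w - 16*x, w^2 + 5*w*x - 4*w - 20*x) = w - 4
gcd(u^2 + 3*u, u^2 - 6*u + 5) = 1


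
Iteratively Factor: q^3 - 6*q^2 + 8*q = (q)*(q^2 - 6*q + 8) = q*(q - 4)*(q - 2)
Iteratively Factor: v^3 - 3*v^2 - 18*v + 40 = (v + 4)*(v^2 - 7*v + 10) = (v - 2)*(v + 4)*(v - 5)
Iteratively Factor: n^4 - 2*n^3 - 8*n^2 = (n - 4)*(n^3 + 2*n^2) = n*(n - 4)*(n^2 + 2*n) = n^2*(n - 4)*(n + 2)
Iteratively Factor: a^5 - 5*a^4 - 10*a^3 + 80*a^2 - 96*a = (a + 4)*(a^4 - 9*a^3 + 26*a^2 - 24*a) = (a - 4)*(a + 4)*(a^3 - 5*a^2 + 6*a) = (a - 4)*(a - 3)*(a + 4)*(a^2 - 2*a) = a*(a - 4)*(a - 3)*(a + 4)*(a - 2)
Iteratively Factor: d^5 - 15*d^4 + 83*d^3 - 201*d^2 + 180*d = (d - 3)*(d^4 - 12*d^3 + 47*d^2 - 60*d) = (d - 3)^2*(d^3 - 9*d^2 + 20*d) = (d - 5)*(d - 3)^2*(d^2 - 4*d) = d*(d - 5)*(d - 3)^2*(d - 4)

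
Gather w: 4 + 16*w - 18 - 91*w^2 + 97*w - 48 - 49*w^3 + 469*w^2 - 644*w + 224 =-49*w^3 + 378*w^2 - 531*w + 162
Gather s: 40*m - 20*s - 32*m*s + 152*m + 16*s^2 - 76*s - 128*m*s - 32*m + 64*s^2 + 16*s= 160*m + 80*s^2 + s*(-160*m - 80)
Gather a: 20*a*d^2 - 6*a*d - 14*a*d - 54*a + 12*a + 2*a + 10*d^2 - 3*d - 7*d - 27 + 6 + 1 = a*(20*d^2 - 20*d - 40) + 10*d^2 - 10*d - 20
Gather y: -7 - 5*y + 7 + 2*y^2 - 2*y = 2*y^2 - 7*y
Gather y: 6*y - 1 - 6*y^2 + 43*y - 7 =-6*y^2 + 49*y - 8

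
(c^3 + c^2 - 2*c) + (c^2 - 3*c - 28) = c^3 + 2*c^2 - 5*c - 28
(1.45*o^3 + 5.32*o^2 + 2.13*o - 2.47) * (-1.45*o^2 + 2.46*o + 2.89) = -2.1025*o^5 - 4.147*o^4 + 14.1892*o^3 + 24.1961*o^2 + 0.0795000000000003*o - 7.1383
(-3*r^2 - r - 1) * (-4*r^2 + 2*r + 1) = 12*r^4 - 2*r^3 - r^2 - 3*r - 1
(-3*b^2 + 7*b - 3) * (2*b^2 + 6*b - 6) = -6*b^4 - 4*b^3 + 54*b^2 - 60*b + 18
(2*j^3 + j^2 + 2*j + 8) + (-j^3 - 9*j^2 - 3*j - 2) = j^3 - 8*j^2 - j + 6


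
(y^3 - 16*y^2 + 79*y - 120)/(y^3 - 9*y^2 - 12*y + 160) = (y - 3)/(y + 4)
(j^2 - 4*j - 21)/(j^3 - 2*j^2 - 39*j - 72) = (j - 7)/(j^2 - 5*j - 24)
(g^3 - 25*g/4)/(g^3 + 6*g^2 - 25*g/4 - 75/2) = g/(g + 6)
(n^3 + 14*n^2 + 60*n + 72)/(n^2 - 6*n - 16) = (n^2 + 12*n + 36)/(n - 8)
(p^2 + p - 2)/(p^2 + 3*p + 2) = (p - 1)/(p + 1)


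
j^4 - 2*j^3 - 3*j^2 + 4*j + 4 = (j - 2)^2*(j + 1)^2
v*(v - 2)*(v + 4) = v^3 + 2*v^2 - 8*v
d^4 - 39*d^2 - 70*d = d*(d - 7)*(d + 2)*(d + 5)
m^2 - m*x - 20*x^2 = (m - 5*x)*(m + 4*x)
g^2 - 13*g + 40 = (g - 8)*(g - 5)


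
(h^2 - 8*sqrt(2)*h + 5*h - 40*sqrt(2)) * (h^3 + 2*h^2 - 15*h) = h^5 - 8*sqrt(2)*h^4 + 7*h^4 - 56*sqrt(2)*h^3 - 5*h^3 - 75*h^2 + 40*sqrt(2)*h^2 + 600*sqrt(2)*h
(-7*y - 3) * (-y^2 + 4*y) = 7*y^3 - 25*y^2 - 12*y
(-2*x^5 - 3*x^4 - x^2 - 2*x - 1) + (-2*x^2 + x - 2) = -2*x^5 - 3*x^4 - 3*x^2 - x - 3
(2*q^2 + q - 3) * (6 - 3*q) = -6*q^3 + 9*q^2 + 15*q - 18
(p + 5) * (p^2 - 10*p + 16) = p^3 - 5*p^2 - 34*p + 80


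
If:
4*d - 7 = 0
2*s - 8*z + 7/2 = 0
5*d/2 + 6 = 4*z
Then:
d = 7/4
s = 69/8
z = 83/32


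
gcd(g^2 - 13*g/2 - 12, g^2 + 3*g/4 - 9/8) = g + 3/2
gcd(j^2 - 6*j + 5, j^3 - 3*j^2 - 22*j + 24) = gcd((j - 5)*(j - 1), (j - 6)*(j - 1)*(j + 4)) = j - 1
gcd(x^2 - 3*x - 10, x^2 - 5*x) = x - 5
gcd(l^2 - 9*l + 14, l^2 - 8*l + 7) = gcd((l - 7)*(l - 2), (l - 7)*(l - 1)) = l - 7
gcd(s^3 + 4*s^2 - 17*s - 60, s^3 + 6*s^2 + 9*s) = s + 3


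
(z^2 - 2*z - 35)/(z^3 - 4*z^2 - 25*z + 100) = (z - 7)/(z^2 - 9*z + 20)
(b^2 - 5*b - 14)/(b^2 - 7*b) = (b + 2)/b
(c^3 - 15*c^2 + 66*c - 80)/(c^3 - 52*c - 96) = (c^2 - 7*c + 10)/(c^2 + 8*c + 12)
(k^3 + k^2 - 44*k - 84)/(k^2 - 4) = (k^2 - k - 42)/(k - 2)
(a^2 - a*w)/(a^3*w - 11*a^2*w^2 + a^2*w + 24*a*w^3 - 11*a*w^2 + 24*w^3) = a*(a - w)/(w*(a^3 - 11*a^2*w + a^2 + 24*a*w^2 - 11*a*w + 24*w^2))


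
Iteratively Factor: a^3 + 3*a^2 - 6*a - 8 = (a + 4)*(a^2 - a - 2) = (a - 2)*(a + 4)*(a + 1)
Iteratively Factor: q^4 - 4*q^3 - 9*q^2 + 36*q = (q)*(q^3 - 4*q^2 - 9*q + 36) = q*(q - 3)*(q^2 - q - 12) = q*(q - 4)*(q - 3)*(q + 3)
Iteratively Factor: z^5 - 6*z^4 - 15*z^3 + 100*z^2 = (z - 5)*(z^4 - z^3 - 20*z^2) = (z - 5)*(z + 4)*(z^3 - 5*z^2) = (z - 5)^2*(z + 4)*(z^2) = z*(z - 5)^2*(z + 4)*(z)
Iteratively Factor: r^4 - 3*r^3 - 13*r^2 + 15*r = (r + 3)*(r^3 - 6*r^2 + 5*r) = (r - 1)*(r + 3)*(r^2 - 5*r) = r*(r - 1)*(r + 3)*(r - 5)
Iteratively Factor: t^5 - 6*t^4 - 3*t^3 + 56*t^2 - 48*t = (t + 3)*(t^4 - 9*t^3 + 24*t^2 - 16*t) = (t - 1)*(t + 3)*(t^3 - 8*t^2 + 16*t) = (t - 4)*(t - 1)*(t + 3)*(t^2 - 4*t) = (t - 4)^2*(t - 1)*(t + 3)*(t)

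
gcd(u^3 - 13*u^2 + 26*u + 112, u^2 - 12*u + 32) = u - 8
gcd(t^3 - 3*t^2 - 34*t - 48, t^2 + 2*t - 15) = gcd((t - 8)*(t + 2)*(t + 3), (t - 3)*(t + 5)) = 1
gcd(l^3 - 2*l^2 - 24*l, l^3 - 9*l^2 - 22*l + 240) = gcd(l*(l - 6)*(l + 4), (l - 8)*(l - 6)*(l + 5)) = l - 6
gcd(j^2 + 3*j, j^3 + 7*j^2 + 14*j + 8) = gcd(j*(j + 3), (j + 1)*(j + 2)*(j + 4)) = 1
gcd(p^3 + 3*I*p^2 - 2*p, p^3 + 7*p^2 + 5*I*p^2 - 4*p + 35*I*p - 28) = p + I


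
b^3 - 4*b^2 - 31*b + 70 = (b - 7)*(b - 2)*(b + 5)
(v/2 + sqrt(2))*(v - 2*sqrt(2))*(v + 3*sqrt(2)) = v^3/2 + 3*sqrt(2)*v^2/2 - 4*v - 12*sqrt(2)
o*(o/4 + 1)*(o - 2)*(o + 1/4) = o^4/4 + 9*o^3/16 - 15*o^2/8 - o/2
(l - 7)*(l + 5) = l^2 - 2*l - 35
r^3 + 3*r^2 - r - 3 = (r - 1)*(r + 1)*(r + 3)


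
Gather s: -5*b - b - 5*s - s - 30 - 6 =-6*b - 6*s - 36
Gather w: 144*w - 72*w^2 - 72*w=-72*w^2 + 72*w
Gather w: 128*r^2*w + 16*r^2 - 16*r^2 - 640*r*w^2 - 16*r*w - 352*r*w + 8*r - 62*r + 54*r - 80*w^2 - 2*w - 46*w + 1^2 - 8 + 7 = w^2*(-640*r - 80) + w*(128*r^2 - 368*r - 48)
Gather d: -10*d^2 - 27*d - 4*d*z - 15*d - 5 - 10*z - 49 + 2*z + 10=-10*d^2 + d*(-4*z - 42) - 8*z - 44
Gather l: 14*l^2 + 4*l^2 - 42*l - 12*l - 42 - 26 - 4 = 18*l^2 - 54*l - 72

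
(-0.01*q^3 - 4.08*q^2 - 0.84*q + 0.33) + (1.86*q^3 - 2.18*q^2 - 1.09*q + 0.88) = 1.85*q^3 - 6.26*q^2 - 1.93*q + 1.21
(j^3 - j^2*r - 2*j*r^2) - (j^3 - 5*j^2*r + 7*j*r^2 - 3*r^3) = 4*j^2*r - 9*j*r^2 + 3*r^3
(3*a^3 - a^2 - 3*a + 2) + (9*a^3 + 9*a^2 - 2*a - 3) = 12*a^3 + 8*a^2 - 5*a - 1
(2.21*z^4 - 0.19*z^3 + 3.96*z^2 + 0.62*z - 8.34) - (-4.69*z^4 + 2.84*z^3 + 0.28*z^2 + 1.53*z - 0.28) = 6.9*z^4 - 3.03*z^3 + 3.68*z^2 - 0.91*z - 8.06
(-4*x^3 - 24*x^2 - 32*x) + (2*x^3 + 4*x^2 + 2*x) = -2*x^3 - 20*x^2 - 30*x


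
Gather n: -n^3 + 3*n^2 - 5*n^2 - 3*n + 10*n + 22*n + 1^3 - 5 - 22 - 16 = -n^3 - 2*n^2 + 29*n - 42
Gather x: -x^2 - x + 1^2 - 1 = -x^2 - x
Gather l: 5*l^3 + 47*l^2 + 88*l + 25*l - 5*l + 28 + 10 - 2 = 5*l^3 + 47*l^2 + 108*l + 36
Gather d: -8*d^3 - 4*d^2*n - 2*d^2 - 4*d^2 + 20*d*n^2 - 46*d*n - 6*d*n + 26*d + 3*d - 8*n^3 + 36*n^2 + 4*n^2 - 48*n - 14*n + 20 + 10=-8*d^3 + d^2*(-4*n - 6) + d*(20*n^2 - 52*n + 29) - 8*n^3 + 40*n^2 - 62*n + 30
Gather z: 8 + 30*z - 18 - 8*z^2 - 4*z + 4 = -8*z^2 + 26*z - 6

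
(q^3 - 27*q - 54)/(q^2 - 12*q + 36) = (q^2 + 6*q + 9)/(q - 6)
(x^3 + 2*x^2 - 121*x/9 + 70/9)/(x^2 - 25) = (x^2 - 3*x + 14/9)/(x - 5)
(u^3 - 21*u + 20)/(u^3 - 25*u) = (u^2 - 5*u + 4)/(u*(u - 5))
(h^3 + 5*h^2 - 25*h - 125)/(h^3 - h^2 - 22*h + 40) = (h^2 - 25)/(h^2 - 6*h + 8)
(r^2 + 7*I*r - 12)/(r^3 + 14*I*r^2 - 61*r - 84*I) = 1/(r + 7*I)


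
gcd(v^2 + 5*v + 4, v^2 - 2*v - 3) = v + 1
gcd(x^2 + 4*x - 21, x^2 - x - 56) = x + 7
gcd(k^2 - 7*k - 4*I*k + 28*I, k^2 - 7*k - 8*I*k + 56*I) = k - 7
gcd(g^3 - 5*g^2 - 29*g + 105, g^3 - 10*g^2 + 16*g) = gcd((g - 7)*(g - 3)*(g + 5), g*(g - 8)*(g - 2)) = 1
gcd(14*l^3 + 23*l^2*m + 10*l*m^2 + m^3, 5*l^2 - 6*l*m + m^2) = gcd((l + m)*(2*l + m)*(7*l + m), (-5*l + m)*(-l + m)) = 1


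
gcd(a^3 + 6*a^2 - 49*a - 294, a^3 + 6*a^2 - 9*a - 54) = a + 6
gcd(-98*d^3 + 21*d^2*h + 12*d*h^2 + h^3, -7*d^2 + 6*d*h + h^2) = 7*d + h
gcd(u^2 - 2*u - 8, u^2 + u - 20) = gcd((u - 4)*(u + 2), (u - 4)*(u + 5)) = u - 4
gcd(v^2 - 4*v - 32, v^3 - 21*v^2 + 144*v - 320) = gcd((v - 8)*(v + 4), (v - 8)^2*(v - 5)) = v - 8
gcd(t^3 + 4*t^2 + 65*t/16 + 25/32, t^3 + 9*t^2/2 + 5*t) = t + 5/2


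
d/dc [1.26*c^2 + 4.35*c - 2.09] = 2.52*c + 4.35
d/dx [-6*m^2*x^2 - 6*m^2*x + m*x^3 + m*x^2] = m*(-12*m*x - 6*m + 3*x^2 + 2*x)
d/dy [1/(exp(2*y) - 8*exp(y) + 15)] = 2*(4 - exp(y))*exp(y)/(exp(2*y) - 8*exp(y) + 15)^2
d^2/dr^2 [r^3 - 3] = 6*r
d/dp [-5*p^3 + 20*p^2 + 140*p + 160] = -15*p^2 + 40*p + 140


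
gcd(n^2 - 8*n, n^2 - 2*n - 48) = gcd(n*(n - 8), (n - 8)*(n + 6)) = n - 8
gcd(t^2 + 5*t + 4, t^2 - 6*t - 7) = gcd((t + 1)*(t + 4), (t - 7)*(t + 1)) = t + 1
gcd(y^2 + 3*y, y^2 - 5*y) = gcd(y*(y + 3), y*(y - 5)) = y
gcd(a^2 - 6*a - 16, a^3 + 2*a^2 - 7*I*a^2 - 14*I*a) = a + 2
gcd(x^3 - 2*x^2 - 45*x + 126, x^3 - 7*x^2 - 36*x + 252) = x - 6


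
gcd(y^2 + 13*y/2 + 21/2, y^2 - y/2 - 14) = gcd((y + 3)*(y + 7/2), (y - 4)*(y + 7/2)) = y + 7/2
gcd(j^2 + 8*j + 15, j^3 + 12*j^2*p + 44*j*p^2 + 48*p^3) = 1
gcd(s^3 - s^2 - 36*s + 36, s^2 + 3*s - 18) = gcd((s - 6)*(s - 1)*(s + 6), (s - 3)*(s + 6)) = s + 6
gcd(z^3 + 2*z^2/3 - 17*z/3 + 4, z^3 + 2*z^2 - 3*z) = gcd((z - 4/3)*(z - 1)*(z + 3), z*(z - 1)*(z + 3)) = z^2 + 2*z - 3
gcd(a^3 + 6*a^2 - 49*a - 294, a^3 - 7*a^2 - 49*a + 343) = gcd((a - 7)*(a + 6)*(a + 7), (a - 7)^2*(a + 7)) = a^2 - 49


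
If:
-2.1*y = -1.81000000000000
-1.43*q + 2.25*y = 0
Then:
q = 1.36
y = 0.86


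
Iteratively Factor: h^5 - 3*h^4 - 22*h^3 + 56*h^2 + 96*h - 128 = (h + 4)*(h^4 - 7*h^3 + 6*h^2 + 32*h - 32) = (h - 4)*(h + 4)*(h^3 - 3*h^2 - 6*h + 8) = (h - 4)*(h - 1)*(h + 4)*(h^2 - 2*h - 8) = (h - 4)^2*(h - 1)*(h + 4)*(h + 2)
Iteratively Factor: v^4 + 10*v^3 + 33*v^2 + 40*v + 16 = (v + 4)*(v^3 + 6*v^2 + 9*v + 4) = (v + 1)*(v + 4)*(v^2 + 5*v + 4) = (v + 1)^2*(v + 4)*(v + 4)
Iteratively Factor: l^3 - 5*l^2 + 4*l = (l - 1)*(l^2 - 4*l) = (l - 4)*(l - 1)*(l)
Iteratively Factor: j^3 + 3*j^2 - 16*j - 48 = (j + 3)*(j^2 - 16) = (j - 4)*(j + 3)*(j + 4)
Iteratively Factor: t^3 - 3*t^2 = (t)*(t^2 - 3*t) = t*(t - 3)*(t)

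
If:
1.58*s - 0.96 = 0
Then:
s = 0.61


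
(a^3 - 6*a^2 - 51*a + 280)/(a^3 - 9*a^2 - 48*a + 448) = (a - 5)/(a - 8)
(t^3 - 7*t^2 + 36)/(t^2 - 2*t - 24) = (t^2 - t - 6)/(t + 4)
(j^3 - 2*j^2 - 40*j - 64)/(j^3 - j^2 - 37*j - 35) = (-j^3 + 2*j^2 + 40*j + 64)/(-j^3 + j^2 + 37*j + 35)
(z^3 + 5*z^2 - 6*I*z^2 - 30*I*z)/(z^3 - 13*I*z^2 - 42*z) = (z + 5)/(z - 7*I)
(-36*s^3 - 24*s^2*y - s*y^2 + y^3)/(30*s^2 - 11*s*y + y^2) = (6*s^2 + 5*s*y + y^2)/(-5*s + y)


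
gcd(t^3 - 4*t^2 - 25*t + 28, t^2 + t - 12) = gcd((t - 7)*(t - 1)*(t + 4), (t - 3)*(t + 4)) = t + 4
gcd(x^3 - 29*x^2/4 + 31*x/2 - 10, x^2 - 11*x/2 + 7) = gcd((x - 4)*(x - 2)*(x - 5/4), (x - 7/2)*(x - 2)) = x - 2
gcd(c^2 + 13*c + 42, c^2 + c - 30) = c + 6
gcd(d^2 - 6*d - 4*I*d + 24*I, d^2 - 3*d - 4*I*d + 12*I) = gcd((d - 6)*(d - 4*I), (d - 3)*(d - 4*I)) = d - 4*I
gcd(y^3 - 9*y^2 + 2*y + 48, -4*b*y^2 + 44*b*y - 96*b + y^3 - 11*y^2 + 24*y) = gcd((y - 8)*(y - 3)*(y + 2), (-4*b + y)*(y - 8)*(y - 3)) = y^2 - 11*y + 24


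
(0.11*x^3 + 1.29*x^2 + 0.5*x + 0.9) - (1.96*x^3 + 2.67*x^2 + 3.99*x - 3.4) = -1.85*x^3 - 1.38*x^2 - 3.49*x + 4.3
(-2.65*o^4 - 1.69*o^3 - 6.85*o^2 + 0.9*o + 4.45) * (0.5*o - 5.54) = -1.325*o^5 + 13.836*o^4 + 5.9376*o^3 + 38.399*o^2 - 2.761*o - 24.653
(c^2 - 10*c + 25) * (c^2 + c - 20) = c^4 - 9*c^3 - 5*c^2 + 225*c - 500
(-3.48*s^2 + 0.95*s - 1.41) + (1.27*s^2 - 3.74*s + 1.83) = -2.21*s^2 - 2.79*s + 0.42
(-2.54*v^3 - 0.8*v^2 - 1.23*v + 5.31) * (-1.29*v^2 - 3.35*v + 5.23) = 3.2766*v^5 + 9.541*v^4 - 9.0175*v^3 - 6.9134*v^2 - 24.2214*v + 27.7713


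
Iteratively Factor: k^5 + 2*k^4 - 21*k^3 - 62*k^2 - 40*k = (k + 4)*(k^4 - 2*k^3 - 13*k^2 - 10*k) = (k + 1)*(k + 4)*(k^3 - 3*k^2 - 10*k) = (k - 5)*(k + 1)*(k + 4)*(k^2 + 2*k) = k*(k - 5)*(k + 1)*(k + 4)*(k + 2)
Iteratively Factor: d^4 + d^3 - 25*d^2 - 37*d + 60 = (d + 3)*(d^3 - 2*d^2 - 19*d + 20) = (d + 3)*(d + 4)*(d^2 - 6*d + 5) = (d - 5)*(d + 3)*(d + 4)*(d - 1)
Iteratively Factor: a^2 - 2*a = (a - 2)*(a)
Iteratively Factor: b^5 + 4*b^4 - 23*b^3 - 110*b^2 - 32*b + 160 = (b + 4)*(b^4 - 23*b^2 - 18*b + 40) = (b + 2)*(b + 4)*(b^3 - 2*b^2 - 19*b + 20) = (b - 5)*(b + 2)*(b + 4)*(b^2 + 3*b - 4) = (b - 5)*(b + 2)*(b + 4)^2*(b - 1)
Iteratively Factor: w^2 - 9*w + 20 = (w - 5)*(w - 4)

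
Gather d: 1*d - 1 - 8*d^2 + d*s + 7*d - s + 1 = -8*d^2 + d*(s + 8) - s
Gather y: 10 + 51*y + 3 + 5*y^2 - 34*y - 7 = 5*y^2 + 17*y + 6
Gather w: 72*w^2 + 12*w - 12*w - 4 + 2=72*w^2 - 2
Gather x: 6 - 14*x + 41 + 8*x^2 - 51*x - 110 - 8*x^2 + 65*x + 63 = 0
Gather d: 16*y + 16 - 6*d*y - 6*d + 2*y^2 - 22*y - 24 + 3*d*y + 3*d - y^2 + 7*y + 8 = d*(-3*y - 3) + y^2 + y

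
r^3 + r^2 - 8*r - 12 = (r - 3)*(r + 2)^2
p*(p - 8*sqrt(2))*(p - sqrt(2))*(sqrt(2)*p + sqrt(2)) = sqrt(2)*p^4 - 18*p^3 + sqrt(2)*p^3 - 18*p^2 + 16*sqrt(2)*p^2 + 16*sqrt(2)*p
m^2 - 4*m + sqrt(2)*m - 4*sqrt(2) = (m - 4)*(m + sqrt(2))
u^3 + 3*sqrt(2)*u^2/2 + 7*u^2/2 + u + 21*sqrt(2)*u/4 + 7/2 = (u + 7/2)*(u + sqrt(2)/2)*(u + sqrt(2))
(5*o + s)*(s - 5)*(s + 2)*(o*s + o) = 5*o^2*s^3 - 10*o^2*s^2 - 65*o^2*s - 50*o^2 + o*s^4 - 2*o*s^3 - 13*o*s^2 - 10*o*s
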